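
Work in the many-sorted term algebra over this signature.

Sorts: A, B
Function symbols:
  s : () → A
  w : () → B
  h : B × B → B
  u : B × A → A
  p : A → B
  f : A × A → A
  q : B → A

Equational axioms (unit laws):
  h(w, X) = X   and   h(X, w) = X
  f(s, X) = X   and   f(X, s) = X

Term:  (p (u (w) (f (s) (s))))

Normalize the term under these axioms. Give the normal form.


1. (p (u (w) (f (s) (s))))  →  (p (u (w) (s)))

normal form = (p (u (w) (s)))


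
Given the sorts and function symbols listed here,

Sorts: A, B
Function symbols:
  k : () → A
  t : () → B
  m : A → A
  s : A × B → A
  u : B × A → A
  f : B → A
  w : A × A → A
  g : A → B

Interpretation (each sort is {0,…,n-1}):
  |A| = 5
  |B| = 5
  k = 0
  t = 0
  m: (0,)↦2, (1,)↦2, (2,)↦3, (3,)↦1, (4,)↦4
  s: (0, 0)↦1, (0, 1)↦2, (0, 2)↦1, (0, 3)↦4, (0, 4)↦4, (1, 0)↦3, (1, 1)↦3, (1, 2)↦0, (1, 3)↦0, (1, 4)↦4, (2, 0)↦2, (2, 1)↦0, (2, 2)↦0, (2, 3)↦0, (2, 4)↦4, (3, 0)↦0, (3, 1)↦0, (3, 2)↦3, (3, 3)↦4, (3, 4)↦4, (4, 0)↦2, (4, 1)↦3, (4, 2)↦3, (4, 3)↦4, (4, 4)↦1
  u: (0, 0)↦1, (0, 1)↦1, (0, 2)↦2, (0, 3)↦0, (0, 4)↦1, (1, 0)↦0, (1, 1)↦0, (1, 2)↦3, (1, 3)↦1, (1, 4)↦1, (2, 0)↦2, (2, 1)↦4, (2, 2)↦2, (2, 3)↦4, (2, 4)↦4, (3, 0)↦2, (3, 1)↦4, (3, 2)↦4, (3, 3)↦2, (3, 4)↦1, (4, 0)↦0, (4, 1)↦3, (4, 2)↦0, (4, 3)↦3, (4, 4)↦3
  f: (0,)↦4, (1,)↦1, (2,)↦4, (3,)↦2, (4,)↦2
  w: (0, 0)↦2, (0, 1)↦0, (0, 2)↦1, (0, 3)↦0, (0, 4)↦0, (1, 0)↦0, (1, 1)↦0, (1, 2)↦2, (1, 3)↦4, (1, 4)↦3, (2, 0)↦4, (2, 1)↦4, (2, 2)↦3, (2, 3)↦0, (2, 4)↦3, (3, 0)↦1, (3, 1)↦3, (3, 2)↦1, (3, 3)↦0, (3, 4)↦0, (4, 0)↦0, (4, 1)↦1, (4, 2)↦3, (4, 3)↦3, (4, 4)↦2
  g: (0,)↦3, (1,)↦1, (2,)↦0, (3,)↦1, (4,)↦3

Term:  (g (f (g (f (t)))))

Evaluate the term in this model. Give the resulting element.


value = 0

  t = 0
  (f (t)) = f(0,) = 4
  (g (f (t))) = g(4,) = 3
  (f (g (f (t)))) = f(3,) = 2
  (g (f (g (f (t))))) = g(2,) = 0


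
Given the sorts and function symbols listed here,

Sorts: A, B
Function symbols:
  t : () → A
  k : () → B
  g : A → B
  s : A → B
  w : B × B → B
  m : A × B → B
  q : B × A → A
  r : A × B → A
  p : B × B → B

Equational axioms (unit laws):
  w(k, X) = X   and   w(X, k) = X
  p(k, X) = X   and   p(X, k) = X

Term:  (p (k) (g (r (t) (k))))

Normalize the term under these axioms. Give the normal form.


1. (p (k) (g (r (t) (k))))  →  (g (r (t) (k)))

normal form = (g (r (t) (k)))


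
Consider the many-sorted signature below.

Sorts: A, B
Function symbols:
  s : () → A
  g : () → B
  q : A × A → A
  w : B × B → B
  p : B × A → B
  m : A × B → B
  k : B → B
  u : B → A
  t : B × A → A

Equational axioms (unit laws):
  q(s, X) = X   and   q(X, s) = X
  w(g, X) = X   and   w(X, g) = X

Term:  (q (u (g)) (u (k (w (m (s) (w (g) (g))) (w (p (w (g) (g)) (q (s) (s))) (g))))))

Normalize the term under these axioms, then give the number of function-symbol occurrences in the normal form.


1. (q (u (g)) (u (k (w (m (s) (w (g) (g))) (w (p (w (g) (g)) (q (s) (s))) (g))))))  →  (q (u (g)) (u (k (w (m (s) (g)) (w (p (w (g) (g)) (q (s) (s))) (g))))))
2. (q (u (g)) (u (k (w (m (s) (g)) (w (p (w (g) (g)) (q (s) (s))) (g))))))  →  (q (u (g)) (u (k (w (m (s) (g)) (p (w (g) (g)) (q (s) (s)))))))
3. (q (u (g)) (u (k (w (m (s) (g)) (p (w (g) (g)) (q (s) (s)))))))  →  (q (u (g)) (u (k (w (m (s) (g)) (p (g) (q (s) (s)))))))
4. (q (u (g)) (u (k (w (m (s) (g)) (p (g) (q (s) (s)))))))  →  (q (u (g)) (u (k (w (m (s) (g)) (p (g) (s))))))
normal form: (q (u (g)) (u (k (w (m (s) (g)) (p (g) (s))))))

size = 12


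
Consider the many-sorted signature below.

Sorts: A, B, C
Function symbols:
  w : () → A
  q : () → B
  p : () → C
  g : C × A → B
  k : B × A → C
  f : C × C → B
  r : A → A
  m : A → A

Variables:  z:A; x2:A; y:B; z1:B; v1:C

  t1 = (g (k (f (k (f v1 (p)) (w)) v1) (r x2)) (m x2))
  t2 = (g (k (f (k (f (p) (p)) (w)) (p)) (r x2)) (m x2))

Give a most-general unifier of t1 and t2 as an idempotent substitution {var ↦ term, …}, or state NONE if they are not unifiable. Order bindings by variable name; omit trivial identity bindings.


{v1 ↦ (p)}


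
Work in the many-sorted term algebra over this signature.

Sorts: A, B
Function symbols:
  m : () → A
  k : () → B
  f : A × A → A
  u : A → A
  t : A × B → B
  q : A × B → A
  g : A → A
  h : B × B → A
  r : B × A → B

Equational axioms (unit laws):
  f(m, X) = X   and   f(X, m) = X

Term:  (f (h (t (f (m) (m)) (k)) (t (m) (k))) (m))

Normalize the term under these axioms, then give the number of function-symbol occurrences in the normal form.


size = 7

1. (f (h (t (f (m) (m)) (k)) (t (m) (k))) (m))  →  (h (t (f (m) (m)) (k)) (t (m) (k)))
2. (h (t (f (m) (m)) (k)) (t (m) (k)))  →  (h (t (m) (k)) (t (m) (k)))
normal form: (h (t (m) (k)) (t (m) (k)))


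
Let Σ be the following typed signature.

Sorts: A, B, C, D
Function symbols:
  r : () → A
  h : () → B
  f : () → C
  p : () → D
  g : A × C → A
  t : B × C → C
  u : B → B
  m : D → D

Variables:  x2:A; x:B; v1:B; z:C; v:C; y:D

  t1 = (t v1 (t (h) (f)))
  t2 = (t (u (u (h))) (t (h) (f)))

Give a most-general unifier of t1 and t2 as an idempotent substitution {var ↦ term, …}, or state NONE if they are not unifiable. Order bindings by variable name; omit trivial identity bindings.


{v1 ↦ (u (u (h)))}


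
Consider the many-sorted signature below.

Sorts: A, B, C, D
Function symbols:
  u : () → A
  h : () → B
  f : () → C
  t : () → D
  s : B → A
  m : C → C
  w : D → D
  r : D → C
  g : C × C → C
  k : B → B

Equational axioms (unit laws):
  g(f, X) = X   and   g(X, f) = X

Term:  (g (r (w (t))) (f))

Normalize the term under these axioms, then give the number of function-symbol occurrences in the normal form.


size = 3

1. (g (r (w (t))) (f))  →  (r (w (t)))
normal form: (r (w (t)))


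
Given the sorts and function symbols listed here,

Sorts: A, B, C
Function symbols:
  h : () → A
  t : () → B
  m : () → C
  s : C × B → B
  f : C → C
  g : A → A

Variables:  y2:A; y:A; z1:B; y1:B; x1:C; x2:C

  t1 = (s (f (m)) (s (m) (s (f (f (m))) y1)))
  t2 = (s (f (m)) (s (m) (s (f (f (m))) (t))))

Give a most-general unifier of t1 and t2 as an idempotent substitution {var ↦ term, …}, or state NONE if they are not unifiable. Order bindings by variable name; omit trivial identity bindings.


{y1 ↦ (t)}


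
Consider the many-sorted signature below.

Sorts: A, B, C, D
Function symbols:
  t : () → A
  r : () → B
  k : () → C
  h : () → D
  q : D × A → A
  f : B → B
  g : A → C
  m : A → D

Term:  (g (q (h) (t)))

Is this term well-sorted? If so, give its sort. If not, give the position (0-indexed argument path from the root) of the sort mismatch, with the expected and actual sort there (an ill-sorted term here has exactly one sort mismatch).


well-sorted; sort = C

    (h) : D
    (t) : A
  (q (h) (t)) : A
(g (q (h) (t))) : C


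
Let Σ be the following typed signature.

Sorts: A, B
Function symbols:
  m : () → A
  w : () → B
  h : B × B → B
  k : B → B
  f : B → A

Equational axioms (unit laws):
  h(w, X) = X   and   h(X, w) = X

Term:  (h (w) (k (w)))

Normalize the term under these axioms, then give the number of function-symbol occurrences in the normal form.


size = 2

1. (h (w) (k (w)))  →  (k (w))
normal form: (k (w))


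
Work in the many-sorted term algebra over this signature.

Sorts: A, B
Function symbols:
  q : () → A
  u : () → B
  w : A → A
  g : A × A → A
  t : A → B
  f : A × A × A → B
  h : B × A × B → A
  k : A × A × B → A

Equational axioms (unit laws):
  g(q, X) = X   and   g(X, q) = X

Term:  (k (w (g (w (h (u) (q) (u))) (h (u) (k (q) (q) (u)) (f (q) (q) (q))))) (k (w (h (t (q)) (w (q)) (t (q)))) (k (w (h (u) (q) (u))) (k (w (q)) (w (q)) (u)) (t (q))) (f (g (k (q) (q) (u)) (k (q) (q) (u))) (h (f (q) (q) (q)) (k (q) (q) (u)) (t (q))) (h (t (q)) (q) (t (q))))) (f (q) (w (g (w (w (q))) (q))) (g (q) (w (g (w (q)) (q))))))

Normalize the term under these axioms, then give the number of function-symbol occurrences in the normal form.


size = 77

1. (k (w (g (w (h (u) (q) (u))) (h (u) (k (q) (q) (u)) (f (q) (q) (q))))) (k (w (h (t (q)) (w (q)) (t (q)))) (k (w (h (u) (q) (u))) (k (w (q)) (w (q)) (u)) (t (q))) (f (g (k (q) (q) (u)) (k (q) (q) (u))) (h (f (q) (q) (q)) (k (q) (q) (u)) (t (q))) (h (t (q)) (q) (t (q))))) (f (q) (w (g (w (w (q))) (q))) (g (q) (w (g (w (q)) (q))))))  →  (k (w (g (w (h (u) (q) (u))) (h (u) (k (q) (q) (u)) (f (q) (q) (q))))) (k (w (h (t (q)) (w (q)) (t (q)))) (k (w (h (u) (q) (u))) (k (w (q)) (w (q)) (u)) (t (q))) (f (g (k (q) (q) (u)) (k (q) (q) (u))) (h (f (q) (q) (q)) (k (q) (q) (u)) (t (q))) (h (t (q)) (q) (t (q))))) (f (q) (w (w (w (q)))) (g (q) (w (g (w (q)) (q))))))
2. (k (w (g (w (h (u) (q) (u))) (h (u) (k (q) (q) (u)) (f (q) (q) (q))))) (k (w (h (t (q)) (w (q)) (t (q)))) (k (w (h (u) (q) (u))) (k (w (q)) (w (q)) (u)) (t (q))) (f (g (k (q) (q) (u)) (k (q) (q) (u))) (h (f (q) (q) (q)) (k (q) (q) (u)) (t (q))) (h (t (q)) (q) (t (q))))) (f (q) (w (w (w (q)))) (g (q) (w (g (w (q)) (q))))))  →  (k (w (g (w (h (u) (q) (u))) (h (u) (k (q) (q) (u)) (f (q) (q) (q))))) (k (w (h (t (q)) (w (q)) (t (q)))) (k (w (h (u) (q) (u))) (k (w (q)) (w (q)) (u)) (t (q))) (f (g (k (q) (q) (u)) (k (q) (q) (u))) (h (f (q) (q) (q)) (k (q) (q) (u)) (t (q))) (h (t (q)) (q) (t (q))))) (f (q) (w (w (w (q)))) (w (g (w (q)) (q)))))
3. (k (w (g (w (h (u) (q) (u))) (h (u) (k (q) (q) (u)) (f (q) (q) (q))))) (k (w (h (t (q)) (w (q)) (t (q)))) (k (w (h (u) (q) (u))) (k (w (q)) (w (q)) (u)) (t (q))) (f (g (k (q) (q) (u)) (k (q) (q) (u))) (h (f (q) (q) (q)) (k (q) (q) (u)) (t (q))) (h (t (q)) (q) (t (q))))) (f (q) (w (w (w (q)))) (w (g (w (q)) (q)))))  →  (k (w (g (w (h (u) (q) (u))) (h (u) (k (q) (q) (u)) (f (q) (q) (q))))) (k (w (h (t (q)) (w (q)) (t (q)))) (k (w (h (u) (q) (u))) (k (w (q)) (w (q)) (u)) (t (q))) (f (g (k (q) (q) (u)) (k (q) (q) (u))) (h (f (q) (q) (q)) (k (q) (q) (u)) (t (q))) (h (t (q)) (q) (t (q))))) (f (q) (w (w (w (q)))) (w (w (q)))))
normal form: (k (w (g (w (h (u) (q) (u))) (h (u) (k (q) (q) (u)) (f (q) (q) (q))))) (k (w (h (t (q)) (w (q)) (t (q)))) (k (w (h (u) (q) (u))) (k (w (q)) (w (q)) (u)) (t (q))) (f (g (k (q) (q) (u)) (k (q) (q) (u))) (h (f (q) (q) (q)) (k (q) (q) (u)) (t (q))) (h (t (q)) (q) (t (q))))) (f (q) (w (w (w (q)))) (w (w (q)))))


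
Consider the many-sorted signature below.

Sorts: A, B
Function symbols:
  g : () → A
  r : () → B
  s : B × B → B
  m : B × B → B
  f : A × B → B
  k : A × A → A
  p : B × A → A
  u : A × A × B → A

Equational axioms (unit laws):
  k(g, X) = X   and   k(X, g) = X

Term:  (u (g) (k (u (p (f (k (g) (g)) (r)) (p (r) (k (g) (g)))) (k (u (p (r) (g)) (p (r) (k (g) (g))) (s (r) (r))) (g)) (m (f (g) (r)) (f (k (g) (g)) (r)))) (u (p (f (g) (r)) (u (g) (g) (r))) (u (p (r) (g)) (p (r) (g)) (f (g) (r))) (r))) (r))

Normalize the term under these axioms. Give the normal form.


1. (u (g) (k (u (p (f (k (g) (g)) (r)) (p (r) (k (g) (g)))) (k (u (p (r) (g)) (p (r) (k (g) (g))) (s (r) (r))) (g)) (m (f (g) (r)) (f (k (g) (g)) (r)))) (u (p (f (g) (r)) (u (g) (g) (r))) (u (p (r) (g)) (p (r) (g)) (f (g) (r))) (r))) (r))  →  (u (g) (k (u (p (f (g) (r)) (p (r) (k (g) (g)))) (k (u (p (r) (g)) (p (r) (k (g) (g))) (s (r) (r))) (g)) (m (f (g) (r)) (f (k (g) (g)) (r)))) (u (p (f (g) (r)) (u (g) (g) (r))) (u (p (r) (g)) (p (r) (g)) (f (g) (r))) (r))) (r))
2. (u (g) (k (u (p (f (g) (r)) (p (r) (k (g) (g)))) (k (u (p (r) (g)) (p (r) (k (g) (g))) (s (r) (r))) (g)) (m (f (g) (r)) (f (k (g) (g)) (r)))) (u (p (f (g) (r)) (u (g) (g) (r))) (u (p (r) (g)) (p (r) (g)) (f (g) (r))) (r))) (r))  →  (u (g) (k (u (p (f (g) (r)) (p (r) (g))) (k (u (p (r) (g)) (p (r) (k (g) (g))) (s (r) (r))) (g)) (m (f (g) (r)) (f (k (g) (g)) (r)))) (u (p (f (g) (r)) (u (g) (g) (r))) (u (p (r) (g)) (p (r) (g)) (f (g) (r))) (r))) (r))
3. (u (g) (k (u (p (f (g) (r)) (p (r) (g))) (k (u (p (r) (g)) (p (r) (k (g) (g))) (s (r) (r))) (g)) (m (f (g) (r)) (f (k (g) (g)) (r)))) (u (p (f (g) (r)) (u (g) (g) (r))) (u (p (r) (g)) (p (r) (g)) (f (g) (r))) (r))) (r))  →  (u (g) (k (u (p (f (g) (r)) (p (r) (g))) (u (p (r) (g)) (p (r) (k (g) (g))) (s (r) (r))) (m (f (g) (r)) (f (k (g) (g)) (r)))) (u (p (f (g) (r)) (u (g) (g) (r))) (u (p (r) (g)) (p (r) (g)) (f (g) (r))) (r))) (r))
4. (u (g) (k (u (p (f (g) (r)) (p (r) (g))) (u (p (r) (g)) (p (r) (k (g) (g))) (s (r) (r))) (m (f (g) (r)) (f (k (g) (g)) (r)))) (u (p (f (g) (r)) (u (g) (g) (r))) (u (p (r) (g)) (p (r) (g)) (f (g) (r))) (r))) (r))  →  (u (g) (k (u (p (f (g) (r)) (p (r) (g))) (u (p (r) (g)) (p (r) (g)) (s (r) (r))) (m (f (g) (r)) (f (k (g) (g)) (r)))) (u (p (f (g) (r)) (u (g) (g) (r))) (u (p (r) (g)) (p (r) (g)) (f (g) (r))) (r))) (r))
5. (u (g) (k (u (p (f (g) (r)) (p (r) (g))) (u (p (r) (g)) (p (r) (g)) (s (r) (r))) (m (f (g) (r)) (f (k (g) (g)) (r)))) (u (p (f (g) (r)) (u (g) (g) (r))) (u (p (r) (g)) (p (r) (g)) (f (g) (r))) (r))) (r))  →  (u (g) (k (u (p (f (g) (r)) (p (r) (g))) (u (p (r) (g)) (p (r) (g)) (s (r) (r))) (m (f (g) (r)) (f (g) (r)))) (u (p (f (g) (r)) (u (g) (g) (r))) (u (p (r) (g)) (p (r) (g)) (f (g) (r))) (r))) (r))

normal form = (u (g) (k (u (p (f (g) (r)) (p (r) (g))) (u (p (r) (g)) (p (r) (g)) (s (r) (r))) (m (f (g) (r)) (f (g) (r)))) (u (p (f (g) (r)) (u (g) (g) (r))) (u (p (r) (g)) (p (r) (g)) (f (g) (r))) (r))) (r))


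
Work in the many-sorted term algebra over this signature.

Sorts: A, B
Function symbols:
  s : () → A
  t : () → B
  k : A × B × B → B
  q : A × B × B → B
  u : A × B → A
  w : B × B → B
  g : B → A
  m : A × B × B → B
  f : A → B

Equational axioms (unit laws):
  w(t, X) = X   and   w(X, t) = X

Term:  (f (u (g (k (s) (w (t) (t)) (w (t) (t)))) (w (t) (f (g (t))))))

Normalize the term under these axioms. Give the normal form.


normal form = (f (u (g (k (s) (t) (t))) (f (g (t)))))

1. (f (u (g (k (s) (w (t) (t)) (w (t) (t)))) (w (t) (f (g (t))))))  →  (f (u (g (k (s) (t) (w (t) (t)))) (w (t) (f (g (t))))))
2. (f (u (g (k (s) (t) (w (t) (t)))) (w (t) (f (g (t))))))  →  (f (u (g (k (s) (t) (t))) (w (t) (f (g (t))))))
3. (f (u (g (k (s) (t) (t))) (w (t) (f (g (t))))))  →  (f (u (g (k (s) (t) (t))) (f (g (t)))))


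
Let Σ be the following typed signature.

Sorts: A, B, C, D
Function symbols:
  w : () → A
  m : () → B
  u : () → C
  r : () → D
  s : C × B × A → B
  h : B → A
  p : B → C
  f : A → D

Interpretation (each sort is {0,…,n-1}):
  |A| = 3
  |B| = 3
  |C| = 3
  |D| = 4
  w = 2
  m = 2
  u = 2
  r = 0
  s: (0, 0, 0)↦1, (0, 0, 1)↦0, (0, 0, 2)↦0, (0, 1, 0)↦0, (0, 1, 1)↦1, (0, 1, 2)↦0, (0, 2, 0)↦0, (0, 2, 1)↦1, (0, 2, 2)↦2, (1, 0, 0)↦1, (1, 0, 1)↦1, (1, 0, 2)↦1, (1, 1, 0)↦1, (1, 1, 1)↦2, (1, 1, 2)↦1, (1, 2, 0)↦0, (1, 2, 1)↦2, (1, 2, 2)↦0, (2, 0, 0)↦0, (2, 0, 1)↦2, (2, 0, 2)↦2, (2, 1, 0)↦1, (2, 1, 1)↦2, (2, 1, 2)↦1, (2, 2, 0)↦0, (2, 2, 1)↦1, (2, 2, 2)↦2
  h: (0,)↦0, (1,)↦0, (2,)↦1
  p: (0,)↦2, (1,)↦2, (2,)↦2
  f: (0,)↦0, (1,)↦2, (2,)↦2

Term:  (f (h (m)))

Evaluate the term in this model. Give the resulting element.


value = 2

  m = 2
  (h (m)) = h(2,) = 1
  (f (h (m))) = f(1,) = 2


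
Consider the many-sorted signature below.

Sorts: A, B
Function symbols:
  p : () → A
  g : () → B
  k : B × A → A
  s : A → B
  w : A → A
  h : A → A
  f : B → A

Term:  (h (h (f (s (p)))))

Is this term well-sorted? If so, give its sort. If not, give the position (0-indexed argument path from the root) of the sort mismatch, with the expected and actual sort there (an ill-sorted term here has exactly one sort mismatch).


well-sorted; sort = A

        (p) : A
      (s (p)) : B
    (f (s (p))) : A
  (h (f (s (p)))) : A
(h (h (f (s (p))))) : A


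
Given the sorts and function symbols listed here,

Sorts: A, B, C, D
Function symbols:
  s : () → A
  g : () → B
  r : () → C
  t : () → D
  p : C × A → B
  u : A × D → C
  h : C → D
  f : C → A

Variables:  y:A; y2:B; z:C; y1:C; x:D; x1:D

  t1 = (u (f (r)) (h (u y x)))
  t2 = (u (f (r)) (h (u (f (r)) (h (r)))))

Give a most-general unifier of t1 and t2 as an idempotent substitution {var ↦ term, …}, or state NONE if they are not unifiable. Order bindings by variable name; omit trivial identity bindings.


{x ↦ (h (r)), y ↦ (f (r))}


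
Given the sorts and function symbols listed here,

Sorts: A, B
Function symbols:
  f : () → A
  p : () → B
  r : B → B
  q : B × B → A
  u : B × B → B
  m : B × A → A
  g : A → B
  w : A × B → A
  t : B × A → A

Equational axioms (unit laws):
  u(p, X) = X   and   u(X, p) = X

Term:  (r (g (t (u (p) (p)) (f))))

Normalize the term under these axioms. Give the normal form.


normal form = (r (g (t (p) (f))))

1. (r (g (t (u (p) (p)) (f))))  →  (r (g (t (p) (f))))


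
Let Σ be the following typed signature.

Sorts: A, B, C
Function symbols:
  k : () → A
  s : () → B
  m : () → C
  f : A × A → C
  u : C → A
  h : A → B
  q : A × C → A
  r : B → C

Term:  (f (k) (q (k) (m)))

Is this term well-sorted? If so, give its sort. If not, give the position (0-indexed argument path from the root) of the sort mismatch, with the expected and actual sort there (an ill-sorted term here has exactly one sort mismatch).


  (k) : A
    (k) : A
    (m) : C
  (q (k) (m)) : A
(f (k) (q (k) (m))) : C

well-sorted; sort = C


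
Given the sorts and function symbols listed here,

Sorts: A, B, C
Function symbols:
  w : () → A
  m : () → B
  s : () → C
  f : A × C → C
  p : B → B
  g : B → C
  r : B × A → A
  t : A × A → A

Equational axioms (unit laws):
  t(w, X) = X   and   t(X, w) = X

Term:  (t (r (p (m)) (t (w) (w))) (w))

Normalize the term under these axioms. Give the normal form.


1. (t (r (p (m)) (t (w) (w))) (w))  →  (r (p (m)) (t (w) (w)))
2. (r (p (m)) (t (w) (w)))  →  (r (p (m)) (w))

normal form = (r (p (m)) (w))


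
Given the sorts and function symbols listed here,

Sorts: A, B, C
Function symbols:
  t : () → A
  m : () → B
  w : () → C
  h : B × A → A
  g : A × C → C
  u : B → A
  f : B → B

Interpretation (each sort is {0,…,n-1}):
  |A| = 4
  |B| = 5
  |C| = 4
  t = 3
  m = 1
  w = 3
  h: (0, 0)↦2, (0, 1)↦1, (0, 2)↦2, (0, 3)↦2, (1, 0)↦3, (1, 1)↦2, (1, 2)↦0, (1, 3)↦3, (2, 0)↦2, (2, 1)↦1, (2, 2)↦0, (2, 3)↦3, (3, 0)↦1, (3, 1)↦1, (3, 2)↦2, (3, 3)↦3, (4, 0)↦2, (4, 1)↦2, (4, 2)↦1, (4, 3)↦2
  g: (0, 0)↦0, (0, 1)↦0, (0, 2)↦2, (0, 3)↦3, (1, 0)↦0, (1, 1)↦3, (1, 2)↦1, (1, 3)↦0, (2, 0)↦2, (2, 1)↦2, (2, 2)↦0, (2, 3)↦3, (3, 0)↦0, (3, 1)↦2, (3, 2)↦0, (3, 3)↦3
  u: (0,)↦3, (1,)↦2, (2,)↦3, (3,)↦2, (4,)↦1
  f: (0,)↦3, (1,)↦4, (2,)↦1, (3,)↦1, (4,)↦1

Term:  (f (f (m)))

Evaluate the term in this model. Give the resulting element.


  m = 1
  (f (m)) = f(1,) = 4
  (f (f (m))) = f(4,) = 1

value = 1


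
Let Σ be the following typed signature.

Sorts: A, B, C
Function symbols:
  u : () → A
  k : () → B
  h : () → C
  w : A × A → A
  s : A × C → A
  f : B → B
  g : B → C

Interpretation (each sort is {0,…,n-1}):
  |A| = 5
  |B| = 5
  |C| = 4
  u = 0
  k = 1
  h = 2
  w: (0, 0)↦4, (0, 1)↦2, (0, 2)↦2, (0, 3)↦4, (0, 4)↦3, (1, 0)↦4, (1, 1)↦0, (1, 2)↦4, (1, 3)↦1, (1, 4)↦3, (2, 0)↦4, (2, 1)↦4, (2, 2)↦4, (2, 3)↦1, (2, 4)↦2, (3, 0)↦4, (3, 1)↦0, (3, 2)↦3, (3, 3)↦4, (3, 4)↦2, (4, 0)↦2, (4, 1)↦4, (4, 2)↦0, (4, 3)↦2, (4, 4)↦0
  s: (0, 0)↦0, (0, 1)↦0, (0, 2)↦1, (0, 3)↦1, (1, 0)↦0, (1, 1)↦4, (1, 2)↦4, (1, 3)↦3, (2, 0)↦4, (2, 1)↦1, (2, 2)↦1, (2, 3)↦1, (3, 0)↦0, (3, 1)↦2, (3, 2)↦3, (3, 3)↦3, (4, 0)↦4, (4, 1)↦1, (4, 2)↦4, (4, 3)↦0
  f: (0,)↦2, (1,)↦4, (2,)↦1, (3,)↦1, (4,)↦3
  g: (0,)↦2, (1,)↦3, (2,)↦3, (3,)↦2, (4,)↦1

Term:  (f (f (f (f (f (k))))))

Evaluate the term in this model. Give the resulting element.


  k = 1
  (f (k)) = f(1,) = 4
  (f (f (k))) = f(4,) = 3
  (f (f (f (k)))) = f(3,) = 1
  (f (f (f (f (k))))) = f(1,) = 4
  (f (f (f (f (f (k)))))) = f(4,) = 3

value = 3


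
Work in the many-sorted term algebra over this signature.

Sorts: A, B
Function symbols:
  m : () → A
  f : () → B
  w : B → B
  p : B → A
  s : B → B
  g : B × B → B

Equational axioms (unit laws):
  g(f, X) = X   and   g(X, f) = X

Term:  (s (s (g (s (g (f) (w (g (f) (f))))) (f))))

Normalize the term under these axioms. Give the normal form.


normal form = (s (s (s (w (f)))))

1. (s (s (g (s (g (f) (w (g (f) (f))))) (f))))  →  (s (s (s (g (f) (w (g (f) (f)))))))
2. (s (s (s (g (f) (w (g (f) (f)))))))  →  (s (s (s (w (g (f) (f))))))
3. (s (s (s (w (g (f) (f))))))  →  (s (s (s (w (f)))))


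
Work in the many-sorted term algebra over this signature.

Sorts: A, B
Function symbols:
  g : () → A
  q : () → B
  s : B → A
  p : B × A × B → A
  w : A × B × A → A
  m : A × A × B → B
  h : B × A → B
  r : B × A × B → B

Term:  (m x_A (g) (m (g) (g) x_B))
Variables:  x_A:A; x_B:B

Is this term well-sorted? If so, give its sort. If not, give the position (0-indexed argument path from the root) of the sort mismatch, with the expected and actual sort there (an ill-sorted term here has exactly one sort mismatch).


well-sorted; sort = B

  x_A : A
  (g) : A
    (g) : A
    (g) : A
    x_B : B
  (m (g) (g) x_B) : B
(m x_A (g) (m (g) (g) x_B)) : B


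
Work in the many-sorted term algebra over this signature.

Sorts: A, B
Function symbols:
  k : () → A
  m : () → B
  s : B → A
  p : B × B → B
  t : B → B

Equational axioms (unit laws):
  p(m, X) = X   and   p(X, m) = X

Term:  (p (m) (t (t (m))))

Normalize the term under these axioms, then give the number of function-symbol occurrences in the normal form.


1. (p (m) (t (t (m))))  →  (t (t (m)))
normal form: (t (t (m)))

size = 3


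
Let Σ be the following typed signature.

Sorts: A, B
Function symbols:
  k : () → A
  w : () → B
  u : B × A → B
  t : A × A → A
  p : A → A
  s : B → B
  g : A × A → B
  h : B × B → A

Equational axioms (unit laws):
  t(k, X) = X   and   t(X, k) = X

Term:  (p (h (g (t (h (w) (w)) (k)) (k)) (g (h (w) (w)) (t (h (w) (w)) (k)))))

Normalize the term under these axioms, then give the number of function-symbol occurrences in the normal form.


1. (p (h (g (t (h (w) (w)) (k)) (k)) (g (h (w) (w)) (t (h (w) (w)) (k)))))  →  (p (h (g (h (w) (w)) (k)) (g (h (w) (w)) (t (h (w) (w)) (k)))))
2. (p (h (g (h (w) (w)) (k)) (g (h (w) (w)) (t (h (w) (w)) (k)))))  →  (p (h (g (h (w) (w)) (k)) (g (h (w) (w)) (h (w) (w)))))
normal form: (p (h (g (h (w) (w)) (k)) (g (h (w) (w)) (h (w) (w)))))

size = 14


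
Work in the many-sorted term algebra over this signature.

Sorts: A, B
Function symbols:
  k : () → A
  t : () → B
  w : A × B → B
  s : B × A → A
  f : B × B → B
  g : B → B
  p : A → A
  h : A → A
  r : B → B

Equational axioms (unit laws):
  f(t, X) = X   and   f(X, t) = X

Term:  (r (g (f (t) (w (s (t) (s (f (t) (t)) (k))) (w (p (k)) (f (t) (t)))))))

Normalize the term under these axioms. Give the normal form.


1. (r (g (f (t) (w (s (t) (s (f (t) (t)) (k))) (w (p (k)) (f (t) (t)))))))  →  (r (g (w (s (t) (s (f (t) (t)) (k))) (w (p (k)) (f (t) (t))))))
2. (r (g (w (s (t) (s (f (t) (t)) (k))) (w (p (k)) (f (t) (t))))))  →  (r (g (w (s (t) (s (t) (k))) (w (p (k)) (f (t) (t))))))
3. (r (g (w (s (t) (s (t) (k))) (w (p (k)) (f (t) (t))))))  →  (r (g (w (s (t) (s (t) (k))) (w (p (k)) (t)))))

normal form = (r (g (w (s (t) (s (t) (k))) (w (p (k)) (t)))))


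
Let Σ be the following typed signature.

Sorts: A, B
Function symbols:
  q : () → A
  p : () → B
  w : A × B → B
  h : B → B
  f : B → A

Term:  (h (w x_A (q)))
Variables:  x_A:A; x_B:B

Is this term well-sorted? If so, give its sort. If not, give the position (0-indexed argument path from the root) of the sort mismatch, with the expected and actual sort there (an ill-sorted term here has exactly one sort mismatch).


ill-sorted at position [0, 1]: expected B, got A

    x_A : A
    (q) : A
  (w x_A (q)) : ✗ arg 1 at [0, 1] has sort A, expected B


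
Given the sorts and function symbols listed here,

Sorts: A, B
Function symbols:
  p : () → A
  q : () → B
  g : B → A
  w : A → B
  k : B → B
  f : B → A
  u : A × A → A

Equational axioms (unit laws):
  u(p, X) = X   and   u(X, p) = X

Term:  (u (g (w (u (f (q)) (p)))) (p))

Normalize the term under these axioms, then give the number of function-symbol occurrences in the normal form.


1. (u (g (w (u (f (q)) (p)))) (p))  →  (g (w (u (f (q)) (p))))
2. (g (w (u (f (q)) (p))))  →  (g (w (f (q))))
normal form: (g (w (f (q))))

size = 4


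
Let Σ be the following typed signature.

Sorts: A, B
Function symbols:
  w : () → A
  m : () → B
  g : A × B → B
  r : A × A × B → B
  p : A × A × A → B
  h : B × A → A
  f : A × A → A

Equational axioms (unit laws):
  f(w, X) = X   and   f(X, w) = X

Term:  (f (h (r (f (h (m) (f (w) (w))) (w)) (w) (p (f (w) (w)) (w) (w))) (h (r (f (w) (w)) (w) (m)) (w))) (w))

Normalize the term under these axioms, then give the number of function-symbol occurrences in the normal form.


size = 16

1. (f (h (r (f (h (m) (f (w) (w))) (w)) (w) (p (f (w) (w)) (w) (w))) (h (r (f (w) (w)) (w) (m)) (w))) (w))  →  (h (r (f (h (m) (f (w) (w))) (w)) (w) (p (f (w) (w)) (w) (w))) (h (r (f (w) (w)) (w) (m)) (w)))
2. (h (r (f (h (m) (f (w) (w))) (w)) (w) (p (f (w) (w)) (w) (w))) (h (r (f (w) (w)) (w) (m)) (w)))  →  (h (r (h (m) (f (w) (w))) (w) (p (f (w) (w)) (w) (w))) (h (r (f (w) (w)) (w) (m)) (w)))
3. (h (r (h (m) (f (w) (w))) (w) (p (f (w) (w)) (w) (w))) (h (r (f (w) (w)) (w) (m)) (w)))  →  (h (r (h (m) (w)) (w) (p (f (w) (w)) (w) (w))) (h (r (f (w) (w)) (w) (m)) (w)))
4. (h (r (h (m) (w)) (w) (p (f (w) (w)) (w) (w))) (h (r (f (w) (w)) (w) (m)) (w)))  →  (h (r (h (m) (w)) (w) (p (w) (w) (w))) (h (r (f (w) (w)) (w) (m)) (w)))
5. (h (r (h (m) (w)) (w) (p (w) (w) (w))) (h (r (f (w) (w)) (w) (m)) (w)))  →  (h (r (h (m) (w)) (w) (p (w) (w) (w))) (h (r (w) (w) (m)) (w)))
normal form: (h (r (h (m) (w)) (w) (p (w) (w) (w))) (h (r (w) (w) (m)) (w)))


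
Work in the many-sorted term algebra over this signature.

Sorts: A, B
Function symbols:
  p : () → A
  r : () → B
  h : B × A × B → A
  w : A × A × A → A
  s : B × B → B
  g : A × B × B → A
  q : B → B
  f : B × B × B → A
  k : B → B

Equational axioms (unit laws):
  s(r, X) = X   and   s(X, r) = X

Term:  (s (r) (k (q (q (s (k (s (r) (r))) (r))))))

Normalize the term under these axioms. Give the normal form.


1. (s (r) (k (q (q (s (k (s (r) (r))) (r))))))  →  (k (q (q (s (k (s (r) (r))) (r)))))
2. (k (q (q (s (k (s (r) (r))) (r)))))  →  (k (q (q (k (s (r) (r))))))
3. (k (q (q (k (s (r) (r))))))  →  (k (q (q (k (r)))))

normal form = (k (q (q (k (r)))))


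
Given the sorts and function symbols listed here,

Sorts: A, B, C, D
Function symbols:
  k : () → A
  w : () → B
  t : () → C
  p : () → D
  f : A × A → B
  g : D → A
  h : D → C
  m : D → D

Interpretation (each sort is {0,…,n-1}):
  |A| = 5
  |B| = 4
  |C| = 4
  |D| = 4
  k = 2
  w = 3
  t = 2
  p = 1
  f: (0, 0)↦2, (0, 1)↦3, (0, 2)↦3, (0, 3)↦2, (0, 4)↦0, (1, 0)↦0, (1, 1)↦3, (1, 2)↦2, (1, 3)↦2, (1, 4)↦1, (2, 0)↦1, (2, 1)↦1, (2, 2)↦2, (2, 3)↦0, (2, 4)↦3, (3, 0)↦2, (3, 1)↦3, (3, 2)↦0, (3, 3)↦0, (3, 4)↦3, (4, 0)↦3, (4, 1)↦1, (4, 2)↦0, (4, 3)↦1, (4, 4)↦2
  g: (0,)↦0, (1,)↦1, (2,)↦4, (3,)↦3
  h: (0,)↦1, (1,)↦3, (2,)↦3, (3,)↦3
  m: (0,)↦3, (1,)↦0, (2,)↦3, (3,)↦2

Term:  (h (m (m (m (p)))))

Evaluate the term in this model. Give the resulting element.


value = 3

  p = 1
  (m (p)) = m(1,) = 0
  (m (m (p))) = m(0,) = 3
  (m (m (m (p)))) = m(3,) = 2
  (h (m (m (m (p))))) = h(2,) = 3


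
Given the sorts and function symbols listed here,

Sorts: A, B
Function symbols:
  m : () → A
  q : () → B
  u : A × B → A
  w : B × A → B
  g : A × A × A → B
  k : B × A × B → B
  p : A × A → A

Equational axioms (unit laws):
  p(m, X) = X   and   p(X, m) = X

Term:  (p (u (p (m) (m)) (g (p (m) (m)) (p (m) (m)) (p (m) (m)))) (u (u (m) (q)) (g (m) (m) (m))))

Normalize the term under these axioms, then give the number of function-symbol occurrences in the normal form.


1. (p (u (p (m) (m)) (g (p (m) (m)) (p (m) (m)) (p (m) (m)))) (u (u (m) (q)) (g (m) (m) (m))))  →  (p (u (m) (g (p (m) (m)) (p (m) (m)) (p (m) (m)))) (u (u (m) (q)) (g (m) (m) (m))))
2. (p (u (m) (g (p (m) (m)) (p (m) (m)) (p (m) (m)))) (u (u (m) (q)) (g (m) (m) (m))))  →  (p (u (m) (g (m) (p (m) (m)) (p (m) (m)))) (u (u (m) (q)) (g (m) (m) (m))))
3. (p (u (m) (g (m) (p (m) (m)) (p (m) (m)))) (u (u (m) (q)) (g (m) (m) (m))))  →  (p (u (m) (g (m) (m) (p (m) (m)))) (u (u (m) (q)) (g (m) (m) (m))))
4. (p (u (m) (g (m) (m) (p (m) (m)))) (u (u (m) (q)) (g (m) (m) (m))))  →  (p (u (m) (g (m) (m) (m))) (u (u (m) (q)) (g (m) (m) (m))))
normal form: (p (u (m) (g (m) (m) (m))) (u (u (m) (q)) (g (m) (m) (m))))

size = 15


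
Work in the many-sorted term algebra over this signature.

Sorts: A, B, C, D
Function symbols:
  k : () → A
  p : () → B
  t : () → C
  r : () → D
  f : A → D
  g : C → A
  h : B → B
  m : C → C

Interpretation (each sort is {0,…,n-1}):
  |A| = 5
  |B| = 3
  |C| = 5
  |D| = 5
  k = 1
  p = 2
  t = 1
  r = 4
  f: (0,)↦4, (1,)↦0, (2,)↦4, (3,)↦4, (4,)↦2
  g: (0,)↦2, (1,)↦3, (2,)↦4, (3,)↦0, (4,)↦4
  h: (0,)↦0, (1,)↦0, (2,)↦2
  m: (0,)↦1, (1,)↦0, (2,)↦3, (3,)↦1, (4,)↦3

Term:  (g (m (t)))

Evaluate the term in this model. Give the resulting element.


  t = 1
  (m (t)) = m(1,) = 0
  (g (m (t))) = g(0,) = 2

value = 2


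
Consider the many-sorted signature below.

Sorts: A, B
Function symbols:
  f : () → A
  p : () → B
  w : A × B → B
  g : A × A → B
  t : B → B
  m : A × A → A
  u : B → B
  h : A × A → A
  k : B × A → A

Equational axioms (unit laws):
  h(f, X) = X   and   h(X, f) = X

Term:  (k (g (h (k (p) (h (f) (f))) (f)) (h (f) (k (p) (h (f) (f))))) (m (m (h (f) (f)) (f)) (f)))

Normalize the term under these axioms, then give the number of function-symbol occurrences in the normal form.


size = 13

1. (k (g (h (k (p) (h (f) (f))) (f)) (h (f) (k (p) (h (f) (f))))) (m (m (h (f) (f)) (f)) (f)))  →  (k (g (k (p) (h (f) (f))) (h (f) (k (p) (h (f) (f))))) (m (m (h (f) (f)) (f)) (f)))
2. (k (g (k (p) (h (f) (f))) (h (f) (k (p) (h (f) (f))))) (m (m (h (f) (f)) (f)) (f)))  →  (k (g (k (p) (f)) (h (f) (k (p) (h (f) (f))))) (m (m (h (f) (f)) (f)) (f)))
3. (k (g (k (p) (f)) (h (f) (k (p) (h (f) (f))))) (m (m (h (f) (f)) (f)) (f)))  →  (k (g (k (p) (f)) (k (p) (h (f) (f)))) (m (m (h (f) (f)) (f)) (f)))
4. (k (g (k (p) (f)) (k (p) (h (f) (f)))) (m (m (h (f) (f)) (f)) (f)))  →  (k (g (k (p) (f)) (k (p) (f))) (m (m (h (f) (f)) (f)) (f)))
5. (k (g (k (p) (f)) (k (p) (f))) (m (m (h (f) (f)) (f)) (f)))  →  (k (g (k (p) (f)) (k (p) (f))) (m (m (f) (f)) (f)))
normal form: (k (g (k (p) (f)) (k (p) (f))) (m (m (f) (f)) (f)))


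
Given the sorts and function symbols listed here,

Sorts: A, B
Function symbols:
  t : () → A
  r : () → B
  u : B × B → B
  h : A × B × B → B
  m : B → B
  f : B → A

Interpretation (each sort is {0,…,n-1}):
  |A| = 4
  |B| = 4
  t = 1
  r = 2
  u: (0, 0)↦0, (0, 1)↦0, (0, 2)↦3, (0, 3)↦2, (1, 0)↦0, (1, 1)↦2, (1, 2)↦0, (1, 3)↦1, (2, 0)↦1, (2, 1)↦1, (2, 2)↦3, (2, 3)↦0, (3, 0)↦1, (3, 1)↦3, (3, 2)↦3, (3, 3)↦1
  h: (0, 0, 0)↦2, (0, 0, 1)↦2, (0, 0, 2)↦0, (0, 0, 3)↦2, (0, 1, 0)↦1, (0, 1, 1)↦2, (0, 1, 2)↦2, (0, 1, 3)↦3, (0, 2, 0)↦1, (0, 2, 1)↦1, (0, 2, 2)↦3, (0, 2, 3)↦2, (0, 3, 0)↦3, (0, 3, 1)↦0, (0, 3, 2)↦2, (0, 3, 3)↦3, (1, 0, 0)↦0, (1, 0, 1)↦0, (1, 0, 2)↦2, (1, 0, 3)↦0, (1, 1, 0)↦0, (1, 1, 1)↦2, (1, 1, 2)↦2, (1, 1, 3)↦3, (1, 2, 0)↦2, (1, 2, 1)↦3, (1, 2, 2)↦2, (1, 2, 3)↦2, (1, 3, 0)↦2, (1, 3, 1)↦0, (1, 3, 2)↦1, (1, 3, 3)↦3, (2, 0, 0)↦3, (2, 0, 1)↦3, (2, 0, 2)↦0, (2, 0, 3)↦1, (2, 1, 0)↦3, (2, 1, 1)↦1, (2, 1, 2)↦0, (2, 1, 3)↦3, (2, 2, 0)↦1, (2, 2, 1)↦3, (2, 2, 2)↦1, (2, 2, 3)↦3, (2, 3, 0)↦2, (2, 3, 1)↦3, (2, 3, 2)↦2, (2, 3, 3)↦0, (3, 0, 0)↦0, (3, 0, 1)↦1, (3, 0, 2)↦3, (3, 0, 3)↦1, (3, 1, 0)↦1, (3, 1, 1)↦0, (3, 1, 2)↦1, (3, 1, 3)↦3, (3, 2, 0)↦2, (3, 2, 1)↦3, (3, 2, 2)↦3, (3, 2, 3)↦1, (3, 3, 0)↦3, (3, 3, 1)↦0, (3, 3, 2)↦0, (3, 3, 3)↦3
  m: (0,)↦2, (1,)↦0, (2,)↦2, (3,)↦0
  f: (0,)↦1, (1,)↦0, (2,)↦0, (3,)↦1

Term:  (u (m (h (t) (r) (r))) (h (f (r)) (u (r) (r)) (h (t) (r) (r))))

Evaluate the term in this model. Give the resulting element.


  t = 1
  r = 2
  r = 2
  (h (t) (r) (r)) = h(1, 2, 2) = 2
  (m (h (t) (r) (r))) = m(2,) = 2
  r = 2
  (f (r)) = f(2,) = 0
  r = 2
  r = 2
  (u (r) (r)) = u(2, 2) = 3
  t = 1
  r = 2
  r = 2
  (h (t) (r) (r)) = h(1, 2, 2) = 2
  (h (f (r)) (u (r) (r)) (h (t) (r) (r))) = h(0, 3, 2) = 2
  (u (m (h (t) (r) (r))) (h (f (r)) (u (r) (r)) (h (t) (r) (r)))) = u(2, 2) = 3

value = 3


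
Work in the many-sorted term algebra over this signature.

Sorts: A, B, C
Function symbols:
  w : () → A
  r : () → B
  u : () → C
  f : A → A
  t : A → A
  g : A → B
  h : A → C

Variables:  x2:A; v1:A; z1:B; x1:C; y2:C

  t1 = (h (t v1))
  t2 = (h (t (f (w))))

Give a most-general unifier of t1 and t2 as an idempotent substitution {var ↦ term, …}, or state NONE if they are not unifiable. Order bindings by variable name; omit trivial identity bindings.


{v1 ↦ (f (w))}


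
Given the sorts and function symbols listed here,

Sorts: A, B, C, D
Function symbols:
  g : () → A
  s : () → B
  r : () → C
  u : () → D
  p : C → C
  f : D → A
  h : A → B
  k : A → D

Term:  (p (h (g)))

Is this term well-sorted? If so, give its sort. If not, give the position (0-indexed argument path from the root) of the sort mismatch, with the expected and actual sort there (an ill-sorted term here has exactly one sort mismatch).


    (g) : A
  (h (g)) : B
(p (h (g))) : ✗ arg 0 at [0] has sort B, expected C

ill-sorted at position [0]: expected C, got B


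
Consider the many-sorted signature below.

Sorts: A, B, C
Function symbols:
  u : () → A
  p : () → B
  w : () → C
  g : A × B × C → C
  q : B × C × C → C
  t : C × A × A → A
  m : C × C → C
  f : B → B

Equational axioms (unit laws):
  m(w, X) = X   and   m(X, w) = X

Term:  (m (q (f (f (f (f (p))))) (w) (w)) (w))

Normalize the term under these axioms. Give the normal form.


1. (m (q (f (f (f (f (p))))) (w) (w)) (w))  →  (q (f (f (f (f (p))))) (w) (w))

normal form = (q (f (f (f (f (p))))) (w) (w))


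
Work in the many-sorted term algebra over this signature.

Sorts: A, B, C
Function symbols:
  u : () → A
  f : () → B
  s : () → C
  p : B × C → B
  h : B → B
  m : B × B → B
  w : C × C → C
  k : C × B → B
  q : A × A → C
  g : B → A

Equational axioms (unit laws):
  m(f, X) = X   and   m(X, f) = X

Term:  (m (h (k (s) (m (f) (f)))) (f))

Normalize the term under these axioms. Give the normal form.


1. (m (h (k (s) (m (f) (f)))) (f))  →  (h (k (s) (m (f) (f))))
2. (h (k (s) (m (f) (f))))  →  (h (k (s) (f)))

normal form = (h (k (s) (f)))


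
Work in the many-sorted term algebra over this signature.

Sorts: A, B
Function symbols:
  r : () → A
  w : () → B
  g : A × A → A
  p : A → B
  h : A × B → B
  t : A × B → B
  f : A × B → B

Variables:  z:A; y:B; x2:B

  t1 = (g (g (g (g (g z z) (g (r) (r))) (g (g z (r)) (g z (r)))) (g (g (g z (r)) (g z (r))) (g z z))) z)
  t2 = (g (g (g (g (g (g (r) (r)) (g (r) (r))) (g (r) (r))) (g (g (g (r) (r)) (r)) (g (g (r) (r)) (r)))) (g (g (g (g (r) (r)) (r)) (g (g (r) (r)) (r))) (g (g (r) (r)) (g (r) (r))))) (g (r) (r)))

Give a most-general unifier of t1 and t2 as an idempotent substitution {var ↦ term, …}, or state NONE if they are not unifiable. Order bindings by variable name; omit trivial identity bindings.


{z ↦ (g (r) (r))}


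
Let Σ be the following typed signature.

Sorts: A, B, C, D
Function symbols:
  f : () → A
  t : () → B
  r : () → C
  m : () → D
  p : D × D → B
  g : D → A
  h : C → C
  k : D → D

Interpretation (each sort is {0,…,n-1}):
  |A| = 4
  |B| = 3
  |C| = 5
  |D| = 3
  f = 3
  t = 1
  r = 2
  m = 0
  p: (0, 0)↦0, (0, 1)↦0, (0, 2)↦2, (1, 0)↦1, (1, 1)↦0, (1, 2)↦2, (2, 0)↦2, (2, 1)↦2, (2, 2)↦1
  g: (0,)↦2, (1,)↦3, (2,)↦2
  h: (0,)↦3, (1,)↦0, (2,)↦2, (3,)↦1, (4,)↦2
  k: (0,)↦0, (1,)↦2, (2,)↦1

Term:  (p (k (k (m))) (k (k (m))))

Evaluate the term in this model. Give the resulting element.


  m = 0
  (k (m)) = k(0,) = 0
  (k (k (m))) = k(0,) = 0
  m = 0
  (k (m)) = k(0,) = 0
  (k (k (m))) = k(0,) = 0
  (p (k (k (m))) (k (k (m)))) = p(0, 0) = 0

value = 0


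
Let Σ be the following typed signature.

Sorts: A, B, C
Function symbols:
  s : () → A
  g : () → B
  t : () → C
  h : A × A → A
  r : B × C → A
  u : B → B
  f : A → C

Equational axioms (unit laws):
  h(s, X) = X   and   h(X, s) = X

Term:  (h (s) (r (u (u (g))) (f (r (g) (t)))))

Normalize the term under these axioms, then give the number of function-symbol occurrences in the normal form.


1. (h (s) (r (u (u (g))) (f (r (g) (t)))))  →  (r (u (u (g))) (f (r (g) (t))))
normal form: (r (u (u (g))) (f (r (g) (t))))

size = 8


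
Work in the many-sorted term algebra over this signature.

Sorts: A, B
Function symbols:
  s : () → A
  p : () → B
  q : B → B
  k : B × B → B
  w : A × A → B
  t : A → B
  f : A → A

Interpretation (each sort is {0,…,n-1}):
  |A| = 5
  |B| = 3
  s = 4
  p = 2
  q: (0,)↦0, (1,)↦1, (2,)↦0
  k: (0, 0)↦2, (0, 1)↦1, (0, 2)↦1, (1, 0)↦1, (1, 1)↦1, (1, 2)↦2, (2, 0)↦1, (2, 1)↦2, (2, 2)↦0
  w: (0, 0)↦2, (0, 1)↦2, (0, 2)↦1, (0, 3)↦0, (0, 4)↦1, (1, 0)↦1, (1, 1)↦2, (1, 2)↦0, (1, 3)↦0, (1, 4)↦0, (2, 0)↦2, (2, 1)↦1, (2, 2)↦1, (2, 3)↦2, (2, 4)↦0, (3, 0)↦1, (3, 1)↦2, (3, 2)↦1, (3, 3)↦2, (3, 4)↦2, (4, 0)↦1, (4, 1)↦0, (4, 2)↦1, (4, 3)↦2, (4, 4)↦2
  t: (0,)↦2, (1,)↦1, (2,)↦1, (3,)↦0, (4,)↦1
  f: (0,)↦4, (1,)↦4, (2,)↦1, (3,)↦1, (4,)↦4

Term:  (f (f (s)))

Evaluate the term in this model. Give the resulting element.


value = 4

  s = 4
  (f (s)) = f(4,) = 4
  (f (f (s))) = f(4,) = 4


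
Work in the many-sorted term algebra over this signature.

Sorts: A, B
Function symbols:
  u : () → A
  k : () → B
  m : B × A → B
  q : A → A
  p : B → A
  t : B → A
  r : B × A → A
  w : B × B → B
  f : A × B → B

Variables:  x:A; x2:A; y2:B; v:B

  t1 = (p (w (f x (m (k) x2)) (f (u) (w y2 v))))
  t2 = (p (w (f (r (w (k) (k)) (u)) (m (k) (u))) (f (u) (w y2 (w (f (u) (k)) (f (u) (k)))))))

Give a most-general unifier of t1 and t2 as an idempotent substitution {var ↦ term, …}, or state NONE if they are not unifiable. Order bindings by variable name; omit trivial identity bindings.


{v ↦ (w (f (u) (k)) (f (u) (k))), x ↦ (r (w (k) (k)) (u)), x2 ↦ (u)}


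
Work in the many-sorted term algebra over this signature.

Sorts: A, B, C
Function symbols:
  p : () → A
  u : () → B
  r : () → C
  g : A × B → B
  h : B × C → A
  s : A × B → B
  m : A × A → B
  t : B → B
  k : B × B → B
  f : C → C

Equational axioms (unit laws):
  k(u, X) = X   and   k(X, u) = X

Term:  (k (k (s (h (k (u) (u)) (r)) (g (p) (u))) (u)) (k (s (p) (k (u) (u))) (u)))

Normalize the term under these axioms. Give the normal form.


normal form = (k (s (h (u) (r)) (g (p) (u))) (s (p) (u)))

1. (k (k (s (h (k (u) (u)) (r)) (g (p) (u))) (u)) (k (s (p) (k (u) (u))) (u)))  →  (k (s (h (k (u) (u)) (r)) (g (p) (u))) (k (s (p) (k (u) (u))) (u)))
2. (k (s (h (k (u) (u)) (r)) (g (p) (u))) (k (s (p) (k (u) (u))) (u)))  →  (k (s (h (u) (r)) (g (p) (u))) (k (s (p) (k (u) (u))) (u)))
3. (k (s (h (u) (r)) (g (p) (u))) (k (s (p) (k (u) (u))) (u)))  →  (k (s (h (u) (r)) (g (p) (u))) (s (p) (k (u) (u))))
4. (k (s (h (u) (r)) (g (p) (u))) (s (p) (k (u) (u))))  →  (k (s (h (u) (r)) (g (p) (u))) (s (p) (u)))
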